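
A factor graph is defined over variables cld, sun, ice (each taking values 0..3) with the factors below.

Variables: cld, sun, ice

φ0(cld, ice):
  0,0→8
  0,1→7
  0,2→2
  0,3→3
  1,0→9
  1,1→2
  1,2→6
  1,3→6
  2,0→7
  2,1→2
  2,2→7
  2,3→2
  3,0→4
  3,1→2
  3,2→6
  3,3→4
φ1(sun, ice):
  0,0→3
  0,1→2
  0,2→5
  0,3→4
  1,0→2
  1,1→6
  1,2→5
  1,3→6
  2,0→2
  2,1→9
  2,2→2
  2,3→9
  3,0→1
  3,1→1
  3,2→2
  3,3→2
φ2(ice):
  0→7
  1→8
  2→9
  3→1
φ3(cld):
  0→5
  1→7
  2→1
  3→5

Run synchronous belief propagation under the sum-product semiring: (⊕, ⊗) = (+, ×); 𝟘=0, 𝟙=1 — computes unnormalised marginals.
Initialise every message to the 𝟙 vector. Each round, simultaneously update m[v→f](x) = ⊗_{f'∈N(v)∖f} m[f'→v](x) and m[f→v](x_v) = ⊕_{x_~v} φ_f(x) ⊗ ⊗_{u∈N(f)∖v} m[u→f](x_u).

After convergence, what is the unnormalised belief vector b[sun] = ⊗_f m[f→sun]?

init: all messages = 𝟙 over 4 values
r1 m[φ0→cld] = [20, 23, 18, 16]
r1 m[φ0→ice] = [28, 13, 21, 15]
r1 m[φ1→sun] = [14, 19, 22, 6]
r1 m[φ1→ice] = [8, 18, 14, 21]
r1 m[φ2→ice] = [7, 8, 9, 1]
r1 m[φ3→cld] = [5, 7, 1, 5]
r1 m[cld→φ0] = [1, 1, 1, 1]
r1 m[cld→φ3] = [1, 1, 1, 1]
r1 m[sun→φ1] = [1, 1, 1, 1]
r1 m[ice→φ0] = [1, 1, 1, 1]
r1 m[ice→φ1] = [1, 1, 1, 1]
r1 m[ice→φ2] = [1, 1, 1, 1]
r2 m[φ0→cld] = [20, 23, 18, 16]
r2 m[φ0→ice] = [28, 13, 21, 15]
r2 m[φ1→sun] = [14, 19, 22, 6]
r2 m[φ1→ice] = [8, 18, 14, 21]
r2 m[φ2→ice] = [7, 8, 9, 1]
r2 m[φ3→cld] = [5, 7, 1, 5]
r2 m[cld→φ0] = [5, 7, 1, 5]
r2 m[cld→φ3] = [20, 23, 18, 16]
r2 m[sun→φ1] = [1, 1, 1, 1]
r2 m[ice→φ0] = [56, 144, 126, 21]
r2 m[ice→φ1] = [196, 104, 189, 15]
r2 m[ice→φ2] = [224, 234, 294, 315]
r3 m[φ0→cld] = [1771, 1674, 1604, 1352]
r3 m[φ0→ice] = [130, 61, 89, 79]
r3 m[φ1→sun] = [1801, 2051, 1841, 708]
r3 m[φ1→ice] = [8, 18, 14, 21]
r3 m[φ2→ice] = [7, 8, 9, 1]
r3 m[φ3→cld] = [5, 7, 1, 5]
r3 m[cld→φ0] = [5, 7, 1, 5]
r3 m[cld→φ3] = [20, 23, 18, 16]
r3 m[sun→φ1] = [1, 1, 1, 1]
r3 m[ice→φ0] = [56, 144, 126, 21]
r3 m[ice→φ1] = [196, 104, 189, 15]
r3 m[ice→φ2] = [224, 234, 294, 315]
r4 m[φ0→cld] = [1771, 1674, 1604, 1352]
r4 m[φ0→ice] = [130, 61, 89, 79]
r4 m[φ1→sun] = [1801, 2051, 1841, 708]
r4 m[φ1→ice] = [8, 18, 14, 21]
r4 m[φ2→ice] = [7, 8, 9, 1]
r4 m[φ3→cld] = [5, 7, 1, 5]
r4 m[cld→φ0] = [5, 7, 1, 5]
r4 m[cld→φ3] = [1771, 1674, 1604, 1352]
r4 m[sun→φ1] = [1, 1, 1, 1]
r4 m[ice→φ0] = [56, 144, 126, 21]
r4 m[ice→φ1] = [910, 488, 801, 79]
r4 m[ice→φ2] = [1040, 1098, 1246, 1659]
r5 m[φ0→cld] = [1771, 1674, 1604, 1352]
r5 m[φ0→ice] = [130, 61, 89, 79]
r5 m[φ1→sun] = [8027, 9227, 8525, 3158]
r5 m[φ1→ice] = [8, 18, 14, 21]
r5 m[φ2→ice] = [7, 8, 9, 1]
r5 m[φ3→cld] = [5, 7, 1, 5]
r5 m[cld→φ0] = [5, 7, 1, 5]
r5 m[cld→φ3] = [1771, 1674, 1604, 1352]
r5 m[sun→φ1] = [1, 1, 1, 1]
r5 m[ice→φ0] = [56, 144, 126, 21]
r5 m[ice→φ1] = [910, 488, 801, 79]
r5 m[ice→φ2] = [1040, 1098, 1246, 1659]
r6 m[φ0→cld] = [1771, 1674, 1604, 1352]
r6 m[φ0→ice] = [130, 61, 89, 79]
r6 m[φ1→sun] = [8027, 9227, 8525, 3158]
r6 m[φ1→ice] = [8, 18, 14, 21]
r6 m[φ2→ice] = [7, 8, 9, 1]
r6 m[φ3→cld] = [5, 7, 1, 5]
r6 m[cld→φ0] = [5, 7, 1, 5]
r6 m[cld→φ3] = [1771, 1674, 1604, 1352]
r6 m[sun→φ1] = [1, 1, 1, 1]
r6 m[ice→φ0] = [56, 144, 126, 21]
r6 m[ice→φ1] = [910, 488, 801, 79]
r6 m[ice→φ2] = [1040, 1098, 1246, 1659]
fixed point reached at round 6
b[sun] = ⊗ incoming = [8027, 9227, 8525, 3158]

b[sun] = [8027, 9227, 8525, 3158]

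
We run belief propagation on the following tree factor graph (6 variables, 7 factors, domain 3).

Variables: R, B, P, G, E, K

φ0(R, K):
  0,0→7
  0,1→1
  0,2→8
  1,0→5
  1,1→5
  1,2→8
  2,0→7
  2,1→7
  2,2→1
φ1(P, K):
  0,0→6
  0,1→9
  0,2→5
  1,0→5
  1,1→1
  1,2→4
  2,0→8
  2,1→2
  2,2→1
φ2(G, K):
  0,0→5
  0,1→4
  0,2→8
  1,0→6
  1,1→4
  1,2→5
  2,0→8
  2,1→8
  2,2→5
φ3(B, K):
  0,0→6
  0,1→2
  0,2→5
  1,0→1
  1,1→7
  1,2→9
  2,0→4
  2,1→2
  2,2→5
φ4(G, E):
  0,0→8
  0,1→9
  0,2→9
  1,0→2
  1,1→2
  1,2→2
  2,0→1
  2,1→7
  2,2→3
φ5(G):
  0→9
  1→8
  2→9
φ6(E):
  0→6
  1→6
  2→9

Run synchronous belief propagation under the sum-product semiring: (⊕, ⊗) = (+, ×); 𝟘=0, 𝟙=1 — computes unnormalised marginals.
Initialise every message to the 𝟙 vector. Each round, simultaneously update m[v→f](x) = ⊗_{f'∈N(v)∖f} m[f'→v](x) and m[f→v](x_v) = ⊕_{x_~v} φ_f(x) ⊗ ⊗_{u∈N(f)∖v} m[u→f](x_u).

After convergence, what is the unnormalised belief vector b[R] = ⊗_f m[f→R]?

init: all messages = 𝟙 over 3 values
r1 m[φ0→R] = [16, 18, 15]
r1 m[φ0→K] = [19, 13, 17]
r1 m[φ1→P] = [20, 10, 11]
r1 m[φ1→K] = [19, 12, 10]
r1 m[φ2→G] = [17, 15, 21]
r1 m[φ2→K] = [19, 16, 18]
r1 m[φ3→B] = [13, 17, 11]
r1 m[φ3→K] = [11, 11, 19]
r1 m[φ4→G] = [26, 6, 11]
r1 m[φ4→E] = [11, 18, 14]
r1 m[φ5→G] = [9, 8, 9]
r1 m[φ6→E] = [6, 6, 9]
r1 m[R→φ0] = [1, 1, 1]
r1 m[B→φ3] = [1, 1, 1]
r1 m[P→φ1] = [1, 1, 1]
r1 m[G→φ2] = [1, 1, 1]
r1 m[G→φ4] = [1, 1, 1]
r1 m[G→φ5] = [1, 1, 1]
r1 m[E→φ4] = [1, 1, 1]
r1 m[E→φ6] = [1, 1, 1]
r1 m[K→φ0] = [1, 1, 1]
r1 m[K→φ1] = [1, 1, 1]
r1 m[K→φ2] = [1, 1, 1]
r1 m[K→φ3] = [1, 1, 1]
r2 m[φ0→R] = [16, 18, 15]
r2 m[φ0→K] = [19, 13, 17]
r2 m[φ1→P] = [20, 10, 11]
r2 m[φ1→K] = [19, 12, 10]
r2 m[φ2→G] = [17, 15, 21]
r2 m[φ2→K] = [19, 16, 18]
r2 m[φ3→B] = [13, 17, 11]
r2 m[φ3→K] = [11, 11, 19]
r2 m[φ4→G] = [26, 6, 11]
r2 m[φ4→E] = [11, 18, 14]
r2 m[φ5→G] = [9, 8, 9]
r2 m[φ6→E] = [6, 6, 9]
r2 m[R→φ0] = [1, 1, 1]
r2 m[B→φ3] = [1, 1, 1]
r2 m[P→φ1] = [1, 1, 1]
r2 m[G→φ2] = [234, 48, 99]
r2 m[G→φ4] = [153, 120, 189]
r2 m[G→φ5] = [442, 90, 231]
r2 m[E→φ4] = [6, 6, 9]
r2 m[E→φ6] = [11, 18, 14]
r2 m[K→φ0] = [3971, 2112, 3420]
r2 m[K→φ1] = [3971, 2288, 5814]
r2 m[K→φ2] = [3971, 1716, 3230]
r2 m[K→φ3] = [6859, 2496, 3060]
r3 m[φ0→R] = [57269, 57775, 46001]
r3 m[φ0→K] = [19, 13, 17]
r3 m[φ1→P] = [73488, 45399, 42158]
r3 m[φ1→K] = [19, 12, 10]
r3 m[φ2→G] = [52559, 46840, 61646]
r3 m[φ2→K] = [2250, 1920, 2607]
r3 m[φ3→B] = [61446, 51871, 47728]
r3 m[φ3→K] = [11, 11, 19]
r3 m[φ4→G] = [183, 42, 75]
r3 m[φ4→E] = [1653, 2940, 2184]
r3 m[φ5→G] = [9, 8, 9]
r3 m[φ6→E] = [6, 6, 9]
r3 m[R→φ0] = [1, 1, 1]
r3 m[B→φ3] = [1, 1, 1]
r3 m[P→φ1] = [1, 1, 1]
r3 m[G→φ2] = [234, 48, 99]
r3 m[G→φ4] = [153, 120, 189]
r3 m[G→φ5] = [442, 90, 231]
r3 m[E→φ4] = [6, 6, 9]
r3 m[E→φ6] = [11, 18, 14]
r3 m[K→φ0] = [3971, 2112, 3420]
r3 m[K→φ1] = [3971, 2288, 5814]
r3 m[K→φ2] = [3971, 1716, 3230]
r3 m[K→φ3] = [6859, 2496, 3060]
r4 m[φ0→R] = [57269, 57775, 46001]
r4 m[φ0→K] = [19, 13, 17]
r4 m[φ1→P] = [73488, 45399, 42158]
r4 m[φ1→K] = [19, 12, 10]
r4 m[φ2→G] = [52559, 46840, 61646]
r4 m[φ2→K] = [2250, 1920, 2607]
r4 m[φ3→B] = [61446, 51871, 47728]
r4 m[φ3→K] = [11, 11, 19]
r4 m[φ4→G] = [183, 42, 75]
r4 m[φ4→E] = [1653, 2940, 2184]
r4 m[φ5→G] = [9, 8, 9]
r4 m[φ6→E] = [6, 6, 9]
r4 m[R→φ0] = [1, 1, 1]
r4 m[B→φ3] = [1, 1, 1]
r4 m[P→φ1] = [1, 1, 1]
r4 m[G→φ2] = [1647, 336, 675]
r4 m[G→φ4] = [473031, 374720, 554814]
r4 m[G→φ5] = [9618297, 1967280, 4623450]
r4 m[E→φ4] = [6, 6, 9]
r4 m[E→φ6] = [1653, 2940, 2184]
r4 m[K→φ0] = [470250, 253440, 495330]
r4 m[K→φ1] = [470250, 274560, 842061]
r4 m[K→φ2] = [3971, 1716, 3230]
r4 m[K→φ3] = [812250, 299520, 443190]
r5 m[φ0→R] = [7507830, 7581090, 5561160]
r5 m[φ0→K] = [19, 13, 17]
r5 m[φ1→P] = [9502845, 5994054, 5153181]
r5 m[φ1→K] = [19, 12, 10]
r5 m[φ2→G] = [52559, 46840, 61646]
r5 m[φ2→K] = [15651, 13332, 18231]
r5 m[φ3→B] = [7688490, 6897600, 6063990]
r5 m[φ3→K] = [11, 11, 19]
r5 m[φ4→G] = [183, 42, 75]
r5 m[φ4→E] = [5088502, 8890417, 6671161]
r5 m[φ5→G] = [9, 8, 9]
r5 m[φ6→E] = [6, 6, 9]
r5 m[R→φ0] = [1, 1, 1]
r5 m[B→φ3] = [1, 1, 1]
r5 m[P→φ1] = [1, 1, 1]
r5 m[G→φ2] = [1647, 336, 675]
r5 m[G→φ4] = [473031, 374720, 554814]
r5 m[G→φ5] = [9618297, 1967280, 4623450]
r5 m[E→φ4] = [6, 6, 9]
r5 m[E→φ6] = [1653, 2940, 2184]
r5 m[K→φ0] = [470250, 253440, 495330]
r5 m[K→φ1] = [470250, 274560, 842061]
r5 m[K→φ2] = [3971, 1716, 3230]
r5 m[K→φ3] = [812250, 299520, 443190]
r6 m[φ0→R] = [7507830, 7581090, 5561160]
r6 m[φ0→K] = [19, 13, 17]
r6 m[φ1→P] = [9502845, 5994054, 5153181]
r6 m[φ1→K] = [19, 12, 10]
r6 m[φ2→G] = [52559, 46840, 61646]
r6 m[φ2→K] = [15651, 13332, 18231]
r6 m[φ3→B] = [7688490, 6897600, 6063990]
r6 m[φ3→K] = [11, 11, 19]
r6 m[φ4→G] = [183, 42, 75]
r6 m[φ4→E] = [5088502, 8890417, 6671161]
r6 m[φ5→G] = [9, 8, 9]
r6 m[φ6→E] = [6, 6, 9]
r6 m[R→φ0] = [1, 1, 1]
r6 m[B→φ3] = [1, 1, 1]
r6 m[P→φ1] = [1, 1, 1]
r6 m[G→φ2] = [1647, 336, 675]
r6 m[G→φ4] = [473031, 374720, 554814]
r6 m[G→φ5] = [9618297, 1967280, 4623450]
r6 m[E→φ4] = [6, 6, 9]
r6 m[E→φ6] = [5088502, 8890417, 6671161]
r6 m[K→φ0] = [3271059, 1759824, 3463890]
r6 m[K→φ1] = [3271059, 1906476, 5888613]
r6 m[K→φ2] = [3971, 1716, 3230]
r6 m[K→φ3] = [5650011, 2079792, 3099270]
r7 m[φ0→R] = [52368357, 52865535, 38680071]
r7 m[φ0→K] = [19, 13, 17]
r7 m[φ1→P] = [66227703, 41816223, 35870037]
r7 m[φ1→K] = [19, 12, 10]
r7 m[φ2→G] = [52559, 46840, 61646]
r7 m[φ2→K] = [15651, 13332, 18231]
r7 m[φ3→B] = [53556000, 48101985, 42255978]
r7 m[φ3→K] = [11, 11, 19]
r7 m[φ4→G] = [183, 42, 75]
r7 m[φ4→E] = [5088502, 8890417, 6671161]
r7 m[φ5→G] = [9, 8, 9]
r7 m[φ6→E] = [6, 6, 9]
r7 m[R→φ0] = [1, 1, 1]
r7 m[B→φ3] = [1, 1, 1]
r7 m[P→φ1] = [1, 1, 1]
r7 m[G→φ2] = [1647, 336, 675]
r7 m[G→φ4] = [473031, 374720, 554814]
r7 m[G→φ5] = [9618297, 1967280, 4623450]
r7 m[E→φ4] = [6, 6, 9]
r7 m[E→φ6] = [5088502, 8890417, 6671161]
r7 m[K→φ0] = [3271059, 1759824, 3463890]
r7 m[K→φ1] = [3271059, 1906476, 5888613]
r7 m[K→φ2] = [3971, 1716, 3230]
r7 m[K→φ3] = [5650011, 2079792, 3099270]
r8 m[φ0→R] = [52368357, 52865535, 38680071]
r8 m[φ0→K] = [19, 13, 17]
r8 m[φ1→P] = [66227703, 41816223, 35870037]
r8 m[φ1→K] = [19, 12, 10]
r8 m[φ2→G] = [52559, 46840, 61646]
r8 m[φ2→K] = [15651, 13332, 18231]
r8 m[φ3→B] = [53556000, 48101985, 42255978]
r8 m[φ3→K] = [11, 11, 19]
r8 m[φ4→G] = [183, 42, 75]
r8 m[φ4→E] = [5088502, 8890417, 6671161]
r8 m[φ5→G] = [9, 8, 9]
r8 m[φ6→E] = [6, 6, 9]
r8 m[R→φ0] = [1, 1, 1]
r8 m[B→φ3] = [1, 1, 1]
r8 m[P→φ1] = [1, 1, 1]
r8 m[G→φ2] = [1647, 336, 675]
r8 m[G→φ4] = [473031, 374720, 554814]
r8 m[G→φ5] = [9618297, 1967280, 4623450]
r8 m[E→φ4] = [6, 6, 9]
r8 m[E→φ6] = [5088502, 8890417, 6671161]
r8 m[K→φ0] = [3271059, 1759824, 3463890]
r8 m[K→φ1] = [3271059, 1906476, 5888613]
r8 m[K→φ2] = [3971, 1716, 3230]
r8 m[K→φ3] = [5650011, 2079792, 3099270]
fixed point reached at round 8
b[R] = ⊗ incoming = [52368357, 52865535, 38680071]

b[R] = [52368357, 52865535, 38680071]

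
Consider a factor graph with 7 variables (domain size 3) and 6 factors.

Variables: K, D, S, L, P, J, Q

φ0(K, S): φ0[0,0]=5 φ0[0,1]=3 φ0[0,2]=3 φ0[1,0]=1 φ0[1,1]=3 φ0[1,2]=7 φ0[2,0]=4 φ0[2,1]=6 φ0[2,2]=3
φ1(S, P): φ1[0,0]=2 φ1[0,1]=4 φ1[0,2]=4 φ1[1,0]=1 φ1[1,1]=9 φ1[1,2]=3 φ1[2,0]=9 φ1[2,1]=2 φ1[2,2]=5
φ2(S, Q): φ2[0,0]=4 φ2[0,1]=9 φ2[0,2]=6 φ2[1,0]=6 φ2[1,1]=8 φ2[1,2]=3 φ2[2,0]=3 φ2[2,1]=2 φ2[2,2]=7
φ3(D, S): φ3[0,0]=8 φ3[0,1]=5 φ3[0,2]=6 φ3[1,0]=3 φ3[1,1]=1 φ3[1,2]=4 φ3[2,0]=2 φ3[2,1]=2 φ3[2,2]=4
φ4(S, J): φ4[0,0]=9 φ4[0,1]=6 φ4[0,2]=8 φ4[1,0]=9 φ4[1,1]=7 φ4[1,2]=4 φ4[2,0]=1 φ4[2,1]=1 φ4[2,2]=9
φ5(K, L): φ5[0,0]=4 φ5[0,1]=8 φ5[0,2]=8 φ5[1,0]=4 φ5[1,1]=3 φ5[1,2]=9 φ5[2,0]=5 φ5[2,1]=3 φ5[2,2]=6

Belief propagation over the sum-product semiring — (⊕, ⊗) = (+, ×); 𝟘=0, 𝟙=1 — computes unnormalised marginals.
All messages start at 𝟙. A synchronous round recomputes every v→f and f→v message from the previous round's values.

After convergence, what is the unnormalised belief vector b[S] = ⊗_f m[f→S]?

b[S] = [9771320, 6789120, 6327552]

init: all messages = 𝟙 over 3 values
r1 m[φ0→K] = [11, 11, 13]
r1 m[φ0→S] = [10, 12, 13]
r1 m[φ1→S] = [10, 13, 16]
r1 m[φ1→P] = [12, 15, 12]
r1 m[φ2→S] = [19, 17, 12]
r1 m[φ2→Q] = [13, 19, 16]
r1 m[φ3→D] = [19, 8, 8]
r1 m[φ3→S] = [13, 8, 14]
r1 m[φ4→S] = [23, 20, 11]
r1 m[φ4→J] = [19, 14, 21]
r1 m[φ5→K] = [20, 16, 14]
r1 m[φ5→L] = [13, 14, 23]
r1 m[K→φ0] = [1, 1, 1]
r1 m[K→φ5] = [1, 1, 1]
r1 m[D→φ3] = [1, 1, 1]
r1 m[S→φ0] = [1, 1, 1]
r1 m[S→φ1] = [1, 1, 1]
r1 m[S→φ2] = [1, 1, 1]
r1 m[S→φ3] = [1, 1, 1]
r1 m[S→φ4] = [1, 1, 1]
r1 m[L→φ5] = [1, 1, 1]
r1 m[P→φ1] = [1, 1, 1]
r1 m[J→φ4] = [1, 1, 1]
r1 m[Q→φ2] = [1, 1, 1]
r2 m[φ0→K] = [11, 11, 13]
r2 m[φ0→S] = [10, 12, 13]
r2 m[φ1→S] = [10, 13, 16]
r2 m[φ1→P] = [12, 15, 12]
r2 m[φ2→S] = [19, 17, 12]
r2 m[φ2→Q] = [13, 19, 16]
r2 m[φ3→D] = [19, 8, 8]
r2 m[φ3→S] = [13, 8, 14]
r2 m[φ4→S] = [23, 20, 11]
r2 m[φ4→J] = [19, 14, 21]
r2 m[φ5→K] = [20, 16, 14]
r2 m[φ5→L] = [13, 14, 23]
r2 m[K→φ0] = [20, 16, 14]
r2 m[K→φ5] = [11, 11, 13]
r2 m[D→φ3] = [1, 1, 1]
r2 m[S→φ0] = [56810, 35360, 29568]
r2 m[S→φ1] = [56810, 32640, 24024]
r2 m[S→φ2] = [29900, 24960, 32032]
r2 m[S→φ3] = [43700, 53040, 27456]
r2 m[S→φ4] = [24700, 21216, 34944]
r2 m[L→φ5] = [1, 1, 1]
r2 m[P→φ1] = [1, 1, 1]
r2 m[J→φ4] = [1, 1, 1]
r2 m[Q→φ2] = [1, 1, 1]
r3 m[φ0→K] = [478834, 369866, 528104]
r3 m[φ0→S] = [172, 192, 214]
r3 m[φ1→S] = [10, 13, 16]
r3 m[φ1→P] = [362476, 569048, 445280]
r3 m[φ2→S] = [19, 17, 12]
r3 m[φ2→Q] = [365456, 532844, 478504]
r3 m[φ3→D] = [779536, 293964, 303304]
r3 m[φ3→S] = [13, 8, 14]
r3 m[φ4→S] = [23, 20, 11]
r3 m[φ4→J] = [448188, 331656, 596960]
r3 m[φ5→K] = [20, 16, 14]
r3 m[φ5→L] = [153, 160, 265]
r3 m[K→φ0] = [20, 16, 14]
r3 m[K→φ5] = [11, 11, 13]
r3 m[D→φ3] = [1, 1, 1]
r3 m[S→φ0] = [56810, 35360, 29568]
r3 m[S→φ1] = [56810, 32640, 24024]
r3 m[S→φ2] = [29900, 24960, 32032]
r3 m[S→φ3] = [43700, 53040, 27456]
r3 m[S→φ4] = [24700, 21216, 34944]
r3 m[L→φ5] = [1, 1, 1]
r3 m[P→φ1] = [1, 1, 1]
r3 m[J→φ4] = [1, 1, 1]
r3 m[Q→φ2] = [1, 1, 1]
r4 m[φ0→K] = [478834, 369866, 528104]
r4 m[φ0→S] = [172, 192, 214]
r4 m[φ1→S] = [10, 13, 16]
r4 m[φ1→P] = [362476, 569048, 445280]
r4 m[φ2→S] = [19, 17, 12]
r4 m[φ2→Q] = [365456, 532844, 478504]
r4 m[φ3→D] = [779536, 293964, 303304]
r4 m[φ3→S] = [13, 8, 14]
r4 m[φ4→S] = [23, 20, 11]
r4 m[φ4→J] = [448188, 331656, 596960]
r4 m[φ5→K] = [20, 16, 14]
r4 m[φ5→L] = [153, 160, 265]
r4 m[K→φ0] = [20, 16, 14]
r4 m[K→φ5] = [478834, 369866, 528104]
r4 m[D→φ3] = [1, 1, 1]
r4 m[S→φ0] = [56810, 35360, 29568]
r4 m[S→φ1] = [977132, 522240, 395472]
r4 m[S→φ2] = [514280, 399360, 527296]
r4 m[S→φ3] = [751640, 848640, 451968]
r4 m[S→φ4] = [424840, 339456, 575232]
r4 m[L→φ5] = [1, 1, 1]
r4 m[P→φ1] = [1, 1, 1]
r4 m[J→φ4] = [1, 1, 1]
r4 m[Q→φ2] = [1, 1, 1]
r5 m[φ0→K] = [478834, 369866, 528104]
r5 m[φ0→S] = [172, 192, 214]
r5 m[φ1→S] = [10, 13, 16]
r5 m[φ1→P] = [6035752, 9399632, 7452608]
r5 m[φ2→S] = [19, 17, 12]
r5 m[φ2→Q] = [6035168, 8877992, 7974832]
r5 m[φ3→D] = [12968128, 4911432, 5008432]
r5 m[φ3→S] = [13, 8, 14]
r5 m[φ4→S] = [23, 20, 11]
r5 m[φ4→J] = [7453896, 5500464, 9933632]
r5 m[φ5→K] = [20, 16, 14]
r5 m[φ5→L] = [6035320, 6524582, 10328090]
r5 m[K→φ0] = [20, 16, 14]
r5 m[K→φ5] = [478834, 369866, 528104]
r5 m[D→φ3] = [1, 1, 1]
r5 m[S→φ0] = [56810, 35360, 29568]
r5 m[S→φ1] = [977132, 522240, 395472]
r5 m[S→φ2] = [514280, 399360, 527296]
r5 m[S→φ3] = [751640, 848640, 451968]
r5 m[S→φ4] = [424840, 339456, 575232]
r5 m[L→φ5] = [1, 1, 1]
r5 m[P→φ1] = [1, 1, 1]
r5 m[J→φ4] = [1, 1, 1]
r5 m[Q→φ2] = [1, 1, 1]
r6 m[φ0→K] = [478834, 369866, 528104]
r6 m[φ0→S] = [172, 192, 214]
r6 m[φ1→S] = [10, 13, 16]
r6 m[φ1→P] = [6035752, 9399632, 7452608]
r6 m[φ2→S] = [19, 17, 12]
r6 m[φ2→Q] = [6035168, 8877992, 7974832]
r6 m[φ3→D] = [12968128, 4911432, 5008432]
r6 m[φ3→S] = [13, 8, 14]
r6 m[φ4→S] = [23, 20, 11]
r6 m[φ4→J] = [7453896, 5500464, 9933632]
r6 m[φ5→K] = [20, 16, 14]
r6 m[φ5→L] = [6035320, 6524582, 10328090]
r6 m[K→φ0] = [20, 16, 14]
r6 m[K→φ5] = [478834, 369866, 528104]
r6 m[D→φ3] = [1, 1, 1]
r6 m[S→φ0] = [56810, 35360, 29568]
r6 m[S→φ1] = [977132, 522240, 395472]
r6 m[S→φ2] = [514280, 399360, 527296]
r6 m[S→φ3] = [751640, 848640, 451968]
r6 m[S→φ4] = [424840, 339456, 575232]
r6 m[L→φ5] = [1, 1, 1]
r6 m[P→φ1] = [1, 1, 1]
r6 m[J→φ4] = [1, 1, 1]
r6 m[Q→φ2] = [1, 1, 1]
fixed point reached at round 6
b[S] = ⊗ incoming = [9771320, 6789120, 6327552]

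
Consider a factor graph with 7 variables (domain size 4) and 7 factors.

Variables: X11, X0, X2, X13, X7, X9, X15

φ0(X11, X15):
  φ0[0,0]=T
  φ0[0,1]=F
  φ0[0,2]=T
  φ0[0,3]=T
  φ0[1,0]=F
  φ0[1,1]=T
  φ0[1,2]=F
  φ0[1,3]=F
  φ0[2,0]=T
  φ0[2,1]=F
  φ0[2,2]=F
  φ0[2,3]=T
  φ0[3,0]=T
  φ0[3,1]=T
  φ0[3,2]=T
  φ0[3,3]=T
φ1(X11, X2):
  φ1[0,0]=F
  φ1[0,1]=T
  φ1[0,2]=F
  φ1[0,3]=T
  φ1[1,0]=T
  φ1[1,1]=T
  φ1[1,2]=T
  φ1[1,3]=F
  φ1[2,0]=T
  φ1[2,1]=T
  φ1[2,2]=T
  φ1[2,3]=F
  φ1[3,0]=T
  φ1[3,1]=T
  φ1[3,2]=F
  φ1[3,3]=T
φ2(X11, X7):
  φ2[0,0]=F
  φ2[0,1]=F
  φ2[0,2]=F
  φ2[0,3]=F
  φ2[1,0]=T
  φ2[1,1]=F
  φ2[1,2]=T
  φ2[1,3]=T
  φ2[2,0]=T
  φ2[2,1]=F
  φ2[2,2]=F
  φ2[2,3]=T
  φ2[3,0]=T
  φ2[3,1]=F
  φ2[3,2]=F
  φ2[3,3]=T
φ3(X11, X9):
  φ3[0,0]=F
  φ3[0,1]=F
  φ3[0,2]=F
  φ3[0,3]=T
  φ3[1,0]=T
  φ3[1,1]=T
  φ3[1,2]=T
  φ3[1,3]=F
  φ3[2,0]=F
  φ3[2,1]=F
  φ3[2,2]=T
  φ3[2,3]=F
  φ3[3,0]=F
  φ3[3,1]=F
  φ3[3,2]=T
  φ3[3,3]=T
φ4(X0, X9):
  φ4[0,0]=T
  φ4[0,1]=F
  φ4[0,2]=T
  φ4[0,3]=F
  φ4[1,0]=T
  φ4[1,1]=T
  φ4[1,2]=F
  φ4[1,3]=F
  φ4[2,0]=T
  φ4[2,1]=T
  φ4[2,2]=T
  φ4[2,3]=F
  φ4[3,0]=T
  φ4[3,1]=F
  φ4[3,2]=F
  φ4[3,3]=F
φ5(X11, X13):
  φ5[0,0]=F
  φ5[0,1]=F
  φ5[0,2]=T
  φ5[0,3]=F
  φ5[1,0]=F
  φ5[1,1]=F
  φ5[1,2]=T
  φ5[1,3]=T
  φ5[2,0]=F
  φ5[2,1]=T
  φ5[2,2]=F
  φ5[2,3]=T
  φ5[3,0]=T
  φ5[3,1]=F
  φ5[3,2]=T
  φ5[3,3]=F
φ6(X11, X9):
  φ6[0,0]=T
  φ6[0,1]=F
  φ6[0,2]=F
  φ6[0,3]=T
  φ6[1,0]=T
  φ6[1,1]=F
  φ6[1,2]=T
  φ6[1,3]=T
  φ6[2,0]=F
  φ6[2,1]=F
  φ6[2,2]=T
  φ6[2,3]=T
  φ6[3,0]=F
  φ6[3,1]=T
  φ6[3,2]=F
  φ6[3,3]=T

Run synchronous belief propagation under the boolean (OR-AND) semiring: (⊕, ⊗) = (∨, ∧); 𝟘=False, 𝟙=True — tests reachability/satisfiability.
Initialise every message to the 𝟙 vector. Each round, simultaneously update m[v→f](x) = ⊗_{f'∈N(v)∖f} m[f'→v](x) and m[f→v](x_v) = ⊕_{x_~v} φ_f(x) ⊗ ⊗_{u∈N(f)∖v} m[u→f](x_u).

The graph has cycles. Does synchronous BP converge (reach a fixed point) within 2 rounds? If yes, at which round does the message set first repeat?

init: all messages = 𝟙 over 4 values
r1 m[φ0→X11] = [T, T, T, T]
r1 m[φ0→X15] = [T, T, T, T]
r1 m[φ1→X11] = [T, T, T, T]
r1 m[φ1→X2] = [T, T, T, T]
r1 m[φ2→X11] = [F, T, T, T]
r1 m[φ2→X7] = [T, F, T, T]
r1 m[φ3→X11] = [T, T, T, T]
r1 m[φ3→X9] = [T, T, T, T]
r1 m[φ4→X0] = [T, T, T, T]
r1 m[φ4→X9] = [T, T, T, F]
r1 m[φ5→X11] = [T, T, T, T]
r1 m[φ5→X13] = [T, T, T, T]
r1 m[φ6→X11] = [T, T, T, T]
r1 m[φ6→X9] = [T, T, T, T]
r1 m[X11→φ0] = [T, T, T, T]
r1 m[X11→φ1] = [T, T, T, T]
r1 m[X11→φ2] = [T, T, T, T]
r1 m[X11→φ3] = [T, T, T, T]
r1 m[X11→φ5] = [T, T, T, T]
r1 m[X11→φ6] = [T, T, T, T]
r1 m[X0→φ4] = [T, T, T, T]
r1 m[X2→φ1] = [T, T, T, T]
r1 m[X13→φ5] = [T, T, T, T]
r1 m[X7→φ2] = [T, T, T, T]
r1 m[X9→φ3] = [T, T, T, T]
r1 m[X9→φ4] = [T, T, T, T]
r1 m[X9→φ6] = [T, T, T, T]
r1 m[X15→φ0] = [T, T, T, T]
r2 m[φ0→X11] = [T, T, T, T]
r2 m[φ0→X15] = [T, T, T, T]
r2 m[φ1→X11] = [T, T, T, T]
r2 m[φ1→X2] = [T, T, T, T]
r2 m[φ2→X11] = [F, T, T, T]
r2 m[φ2→X7] = [T, F, T, T]
r2 m[φ3→X11] = [T, T, T, T]
r2 m[φ3→X9] = [T, T, T, T]
r2 m[φ4→X0] = [T, T, T, T]
r2 m[φ4→X9] = [T, T, T, F]
r2 m[φ5→X11] = [T, T, T, T]
r2 m[φ5→X13] = [T, T, T, T]
r2 m[φ6→X11] = [T, T, T, T]
r2 m[φ6→X9] = [T, T, T, T]
r2 m[X11→φ0] = [F, T, T, T]
r2 m[X11→φ1] = [F, T, T, T]
r2 m[X11→φ2] = [T, T, T, T]
r2 m[X11→φ3] = [F, T, T, T]
r2 m[X11→φ5] = [F, T, T, T]
r2 m[X11→φ6] = [F, T, T, T]
r2 m[X0→φ4] = [T, T, T, T]
r2 m[X2→φ1] = [T, T, T, T]
r2 m[X13→φ5] = [T, T, T, T]
r2 m[X7→φ2] = [T, T, T, T]
r2 m[X9→φ3] = [T, T, T, F]
r2 m[X9→φ4] = [T, T, T, T]
r2 m[X9→φ6] = [T, T, T, F]
r2 m[X15→φ0] = [T, T, T, T]
no fixed point within 2 rounds

NOT CONVERGED within 2 rounds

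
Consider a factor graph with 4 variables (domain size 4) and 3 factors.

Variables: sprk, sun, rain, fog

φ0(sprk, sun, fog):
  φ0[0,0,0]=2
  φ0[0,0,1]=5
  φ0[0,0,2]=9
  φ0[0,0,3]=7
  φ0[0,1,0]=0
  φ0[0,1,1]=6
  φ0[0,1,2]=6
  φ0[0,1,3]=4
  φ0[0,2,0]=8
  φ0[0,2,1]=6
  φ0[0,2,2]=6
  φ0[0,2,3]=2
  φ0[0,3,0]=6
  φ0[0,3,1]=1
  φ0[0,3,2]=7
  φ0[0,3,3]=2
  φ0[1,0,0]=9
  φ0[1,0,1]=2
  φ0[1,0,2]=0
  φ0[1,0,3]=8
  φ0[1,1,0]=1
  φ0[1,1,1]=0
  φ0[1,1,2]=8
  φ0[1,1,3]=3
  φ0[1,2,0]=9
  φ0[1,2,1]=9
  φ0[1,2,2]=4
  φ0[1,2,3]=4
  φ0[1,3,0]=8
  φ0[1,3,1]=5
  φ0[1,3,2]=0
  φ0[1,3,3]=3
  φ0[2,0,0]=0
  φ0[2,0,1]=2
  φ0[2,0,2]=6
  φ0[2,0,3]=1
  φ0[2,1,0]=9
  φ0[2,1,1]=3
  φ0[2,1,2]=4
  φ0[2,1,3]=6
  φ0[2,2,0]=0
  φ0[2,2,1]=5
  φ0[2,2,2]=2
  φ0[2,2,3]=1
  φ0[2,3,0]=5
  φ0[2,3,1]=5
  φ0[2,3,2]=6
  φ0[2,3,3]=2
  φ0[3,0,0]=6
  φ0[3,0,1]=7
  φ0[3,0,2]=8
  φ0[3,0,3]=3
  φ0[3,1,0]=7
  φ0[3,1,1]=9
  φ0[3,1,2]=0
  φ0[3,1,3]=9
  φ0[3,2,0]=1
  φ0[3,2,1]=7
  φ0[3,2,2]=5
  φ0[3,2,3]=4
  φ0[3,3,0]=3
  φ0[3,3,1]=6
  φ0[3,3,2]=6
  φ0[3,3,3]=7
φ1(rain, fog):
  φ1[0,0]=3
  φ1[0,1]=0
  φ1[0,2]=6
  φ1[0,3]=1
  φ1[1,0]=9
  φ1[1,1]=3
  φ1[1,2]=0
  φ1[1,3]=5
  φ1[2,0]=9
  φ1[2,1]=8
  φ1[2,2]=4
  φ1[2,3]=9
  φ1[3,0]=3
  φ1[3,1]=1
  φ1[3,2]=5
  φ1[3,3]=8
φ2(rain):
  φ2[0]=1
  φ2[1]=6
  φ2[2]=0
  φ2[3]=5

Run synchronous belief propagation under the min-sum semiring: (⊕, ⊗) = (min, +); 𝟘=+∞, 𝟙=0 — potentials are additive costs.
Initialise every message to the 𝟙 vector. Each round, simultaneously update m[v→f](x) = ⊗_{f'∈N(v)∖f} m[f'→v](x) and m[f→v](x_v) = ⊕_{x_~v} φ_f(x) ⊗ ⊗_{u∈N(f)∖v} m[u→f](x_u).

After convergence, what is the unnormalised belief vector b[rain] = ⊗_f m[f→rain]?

init: all messages = 𝟙 over 4 values
r1 m[φ0→sprk] = [0, 0, 0, 0]
r1 m[φ0→sun] = [0, 0, 0, 0]
r1 m[φ0→fog] = [0, 0, 0, 1]
r1 m[φ1→rain] = [0, 0, 4, 1]
r1 m[φ1→fog] = [3, 0, 0, 1]
r1 m[φ2→rain] = [1, 6, 0, 5]
r1 m[sprk→φ0] = [0, 0, 0, 0]
r1 m[sun→φ0] = [0, 0, 0, 0]
r1 m[rain→φ1] = [0, 0, 0, 0]
r1 m[rain→φ2] = [0, 0, 0, 0]
r1 m[fog→φ0] = [0, 0, 0, 0]
r1 m[fog→φ1] = [0, 0, 0, 0]
r2 m[φ0→sprk] = [0, 0, 0, 0]
r2 m[φ0→sun] = [0, 0, 0, 0]
r2 m[φ0→fog] = [0, 0, 0, 1]
r2 m[φ1→rain] = [0, 0, 4, 1]
r2 m[φ1→fog] = [3, 0, 0, 1]
r2 m[φ2→rain] = [1, 6, 0, 5]
r2 m[sprk→φ0] = [0, 0, 0, 0]
r2 m[sun→φ0] = [0, 0, 0, 0]
r2 m[rain→φ1] = [1, 6, 0, 5]
r2 m[rain→φ2] = [0, 0, 4, 1]
r2 m[fog→φ0] = [3, 0, 0, 1]
r2 m[fog→φ1] = [0, 0, 0, 1]
r3 m[φ0→sprk] = [1, 0, 2, 0]
r3 m[φ0→sun] = [0, 0, 2, 0]
r3 m[φ0→fog] = [0, 0, 0, 1]
r3 m[φ1→rain] = [0, 0, 4, 1]
r3 m[φ1→fog] = [4, 1, 4, 2]
r3 m[φ2→rain] = [1, 6, 0, 5]
r3 m[sprk→φ0] = [0, 0, 0, 0]
r3 m[sun→φ0] = [0, 0, 0, 0]
r3 m[rain→φ1] = [1, 6, 0, 5]
r3 m[rain→φ2] = [0, 0, 4, 1]
r3 m[fog→φ0] = [3, 0, 0, 1]
r3 m[fog→φ1] = [0, 0, 0, 1]
r4 m[φ0→sprk] = [1, 0, 2, 0]
r4 m[φ0→sun] = [0, 0, 2, 0]
r4 m[φ0→fog] = [0, 0, 0, 1]
r4 m[φ1→rain] = [0, 0, 4, 1]
r4 m[φ1→fog] = [4, 1, 4, 2]
r4 m[φ2→rain] = [1, 6, 0, 5]
r4 m[sprk→φ0] = [0, 0, 0, 0]
r4 m[sun→φ0] = [0, 0, 0, 0]
r4 m[rain→φ1] = [1, 6, 0, 5]
r4 m[rain→φ2] = [0, 0, 4, 1]
r4 m[fog→φ0] = [4, 1, 4, 2]
r4 m[fog→φ1] = [0, 0, 0, 1]
r5 m[φ0→sprk] = [2, 1, 3, 4]
r5 m[φ0→sun] = [3, 1, 3, 2]
r5 m[φ0→fog] = [0, 0, 0, 1]
r5 m[φ1→rain] = [0, 0, 4, 1]
r5 m[φ1→fog] = [4, 1, 4, 2]
r5 m[φ2→rain] = [1, 6, 0, 5]
r5 m[sprk→φ0] = [0, 0, 0, 0]
r5 m[sun→φ0] = [0, 0, 0, 0]
r5 m[rain→φ1] = [1, 6, 0, 5]
r5 m[rain→φ2] = [0, 0, 4, 1]
r5 m[fog→φ0] = [4, 1, 4, 2]
r5 m[fog→φ1] = [0, 0, 0, 1]
r6 m[φ0→sprk] = [2, 1, 3, 4]
r6 m[φ0→sun] = [3, 1, 3, 2]
r6 m[φ0→fog] = [0, 0, 0, 1]
r6 m[φ1→rain] = [0, 0, 4, 1]
r6 m[φ1→fog] = [4, 1, 4, 2]
r6 m[φ2→rain] = [1, 6, 0, 5]
r6 m[sprk→φ0] = [0, 0, 0, 0]
r6 m[sun→φ0] = [0, 0, 0, 0]
r6 m[rain→φ1] = [1, 6, 0, 5]
r6 m[rain→φ2] = [0, 0, 4, 1]
r6 m[fog→φ0] = [4, 1, 4, 2]
r6 m[fog→φ1] = [0, 0, 0, 1]
fixed point reached at round 6
b[rain] = ⊗ incoming = [1, 6, 4, 6]

b[rain] = [1, 6, 4, 6]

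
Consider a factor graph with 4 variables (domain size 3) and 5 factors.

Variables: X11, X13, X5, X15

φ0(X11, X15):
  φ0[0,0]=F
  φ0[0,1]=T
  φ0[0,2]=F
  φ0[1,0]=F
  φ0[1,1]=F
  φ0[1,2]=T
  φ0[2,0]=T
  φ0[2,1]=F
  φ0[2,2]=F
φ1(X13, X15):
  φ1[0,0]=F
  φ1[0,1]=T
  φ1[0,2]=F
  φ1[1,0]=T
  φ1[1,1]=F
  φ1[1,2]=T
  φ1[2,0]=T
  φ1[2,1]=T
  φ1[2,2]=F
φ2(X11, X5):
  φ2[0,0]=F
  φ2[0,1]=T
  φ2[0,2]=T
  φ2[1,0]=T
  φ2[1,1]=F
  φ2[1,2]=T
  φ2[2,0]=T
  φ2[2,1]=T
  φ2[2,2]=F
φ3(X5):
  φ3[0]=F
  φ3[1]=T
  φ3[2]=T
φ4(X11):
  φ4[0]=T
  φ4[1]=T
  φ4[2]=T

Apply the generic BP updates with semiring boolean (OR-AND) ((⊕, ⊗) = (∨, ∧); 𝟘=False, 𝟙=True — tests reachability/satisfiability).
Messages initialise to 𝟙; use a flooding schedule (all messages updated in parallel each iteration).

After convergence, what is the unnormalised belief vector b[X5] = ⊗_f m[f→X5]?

init: all messages = 𝟙 over 3 values
r1 m[φ0→X11] = [T, T, T]
r1 m[φ0→X15] = [T, T, T]
r1 m[φ1→X13] = [T, T, T]
r1 m[φ1→X15] = [T, T, T]
r1 m[φ2→X11] = [T, T, T]
r1 m[φ2→X5] = [T, T, T]
r1 m[φ3→X5] = [F, T, T]
r1 m[φ4→X11] = [T, T, T]
r1 m[X11→φ0] = [T, T, T]
r1 m[X11→φ2] = [T, T, T]
r1 m[X11→φ4] = [T, T, T]
r1 m[X13→φ1] = [T, T, T]
r1 m[X5→φ2] = [T, T, T]
r1 m[X5→φ3] = [T, T, T]
r1 m[X15→φ0] = [T, T, T]
r1 m[X15→φ1] = [T, T, T]
r2 m[φ0→X11] = [T, T, T]
r2 m[φ0→X15] = [T, T, T]
r2 m[φ1→X13] = [T, T, T]
r2 m[φ1→X15] = [T, T, T]
r2 m[φ2→X11] = [T, T, T]
r2 m[φ2→X5] = [T, T, T]
r2 m[φ3→X5] = [F, T, T]
r2 m[φ4→X11] = [T, T, T]
r2 m[X11→φ0] = [T, T, T]
r2 m[X11→φ2] = [T, T, T]
r2 m[X11→φ4] = [T, T, T]
r2 m[X13→φ1] = [T, T, T]
r2 m[X5→φ2] = [F, T, T]
r2 m[X5→φ3] = [T, T, T]
r2 m[X15→φ0] = [T, T, T]
r2 m[X15→φ1] = [T, T, T]
r3 m[φ0→X11] = [T, T, T]
r3 m[φ0→X15] = [T, T, T]
r3 m[φ1→X13] = [T, T, T]
r3 m[φ1→X15] = [T, T, T]
r3 m[φ2→X11] = [T, T, T]
r3 m[φ2→X5] = [T, T, T]
r3 m[φ3→X5] = [F, T, T]
r3 m[φ4→X11] = [T, T, T]
r3 m[X11→φ0] = [T, T, T]
r3 m[X11→φ2] = [T, T, T]
r3 m[X11→φ4] = [T, T, T]
r3 m[X13→φ1] = [T, T, T]
r3 m[X5→φ2] = [F, T, T]
r3 m[X5→φ3] = [T, T, T]
r3 m[X15→φ0] = [T, T, T]
r3 m[X15→φ1] = [T, T, T]
fixed point reached at round 3
b[X5] = ⊗ incoming = [F, T, T]

b[X5] = [F, T, T]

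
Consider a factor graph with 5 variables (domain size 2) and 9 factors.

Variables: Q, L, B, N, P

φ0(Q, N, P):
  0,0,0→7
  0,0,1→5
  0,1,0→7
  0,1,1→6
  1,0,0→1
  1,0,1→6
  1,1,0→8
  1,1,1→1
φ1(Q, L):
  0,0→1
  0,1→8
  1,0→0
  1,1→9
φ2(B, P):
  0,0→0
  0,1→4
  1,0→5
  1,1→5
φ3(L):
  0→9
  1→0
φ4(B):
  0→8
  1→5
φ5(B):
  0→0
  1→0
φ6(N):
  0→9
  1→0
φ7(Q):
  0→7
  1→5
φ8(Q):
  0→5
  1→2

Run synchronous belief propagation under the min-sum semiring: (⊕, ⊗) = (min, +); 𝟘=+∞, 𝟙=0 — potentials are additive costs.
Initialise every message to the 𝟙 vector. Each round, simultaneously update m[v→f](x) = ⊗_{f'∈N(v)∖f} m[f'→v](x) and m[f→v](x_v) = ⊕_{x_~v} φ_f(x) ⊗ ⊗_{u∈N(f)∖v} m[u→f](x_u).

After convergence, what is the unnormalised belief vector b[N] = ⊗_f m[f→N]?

b[N] = [34, 27]

init: all messages = 𝟙 over 2 values
r1 m[φ0→Q] = [5, 1]
r1 m[φ0→N] = [1, 1]
r1 m[φ0→P] = [1, 1]
r1 m[φ1→Q] = [1, 0]
r1 m[φ1→L] = [0, 8]
r1 m[φ2→B] = [0, 5]
r1 m[φ2→P] = [0, 4]
r1 m[φ3→L] = [9, 0]
r1 m[φ4→B] = [8, 5]
r1 m[φ5→B] = [0, 0]
r1 m[φ6→N] = [9, 0]
r1 m[φ7→Q] = [7, 5]
r1 m[φ8→Q] = [5, 2]
r1 m[Q→φ0] = [0, 0]
r1 m[Q→φ1] = [0, 0]
r1 m[Q→φ7] = [0, 0]
r1 m[Q→φ8] = [0, 0]
r1 m[L→φ1] = [0, 0]
r1 m[L→φ3] = [0, 0]
r1 m[B→φ2] = [0, 0]
r1 m[B→φ4] = [0, 0]
r1 m[B→φ5] = [0, 0]
r1 m[N→φ0] = [0, 0]
r1 m[N→φ6] = [0, 0]
r1 m[P→φ0] = [0, 0]
r1 m[P→φ2] = [0, 0]
r2 m[φ0→Q] = [5, 1]
r2 m[φ0→N] = [1, 1]
r2 m[φ0→P] = [1, 1]
r2 m[φ1→Q] = [1, 0]
r2 m[φ1→L] = [0, 8]
r2 m[φ2→B] = [0, 5]
r2 m[φ2→P] = [0, 4]
r2 m[φ3→L] = [9, 0]
r2 m[φ4→B] = [8, 5]
r2 m[φ5→B] = [0, 0]
r2 m[φ6→N] = [9, 0]
r2 m[φ7→Q] = [7, 5]
r2 m[φ8→Q] = [5, 2]
r2 m[Q→φ0] = [13, 7]
r2 m[Q→φ1] = [17, 8]
r2 m[Q→φ7] = [11, 3]
r2 m[Q→φ8] = [13, 6]
r2 m[L→φ1] = [9, 0]
r2 m[L→φ3] = [0, 8]
r2 m[B→φ2] = [8, 5]
r2 m[B→φ4] = [0, 5]
r2 m[B→φ5] = [8, 10]
r2 m[N→φ0] = [9, 0]
r2 m[N→φ6] = [1, 1]
r2 m[P→φ0] = [0, 4]
r2 m[P→φ2] = [1, 1]
r3 m[φ0→Q] = [7, 5]
r3 m[φ0→N] = [8, 12]
r3 m[φ0→P] = [15, 8]
r3 m[φ1→Q] = [8, 9]
r3 m[φ1→L] = [8, 17]
r3 m[φ2→B] = [1, 6]
r3 m[φ2→P] = [8, 10]
r3 m[φ3→L] = [9, 0]
r3 m[φ4→B] = [8, 5]
r3 m[φ5→B] = [0, 0]
r3 m[φ6→N] = [9, 0]
r3 m[φ7→Q] = [7, 5]
r3 m[φ8→Q] = [5, 2]
r3 m[Q→φ0] = [13, 7]
r3 m[Q→φ1] = [17, 8]
r3 m[Q→φ7] = [11, 3]
r3 m[Q→φ8] = [13, 6]
r3 m[L→φ1] = [9, 0]
r3 m[L→φ3] = [0, 8]
r3 m[B→φ2] = [8, 5]
r3 m[B→φ4] = [0, 5]
r3 m[B→φ5] = [8, 10]
r3 m[N→φ0] = [9, 0]
r3 m[N→φ6] = [1, 1]
r3 m[P→φ0] = [0, 4]
r3 m[P→φ2] = [1, 1]
r4 m[φ0→Q] = [7, 5]
r4 m[φ0→N] = [8, 12]
r4 m[φ0→P] = [15, 8]
r4 m[φ1→Q] = [8, 9]
r4 m[φ1→L] = [8, 17]
r4 m[φ2→B] = [1, 6]
r4 m[φ2→P] = [8, 10]
r4 m[φ3→L] = [9, 0]
r4 m[φ4→B] = [8, 5]
r4 m[φ5→B] = [0, 0]
r4 m[φ6→N] = [9, 0]
r4 m[φ7→Q] = [7, 5]
r4 m[φ8→Q] = [5, 2]
r4 m[Q→φ0] = [20, 16]
r4 m[Q→φ1] = [19, 12]
r4 m[Q→φ7] = [20, 16]
r4 m[Q→φ8] = [22, 19]
r4 m[L→φ1] = [9, 0]
r4 m[L→φ3] = [8, 17]
r4 m[B→φ2] = [8, 5]
r4 m[B→φ4] = [1, 6]
r4 m[B→φ5] = [9, 11]
r4 m[N→φ0] = [9, 0]
r4 m[N→φ6] = [8, 12]
r4 m[P→φ0] = [8, 10]
r4 m[P→φ2] = [15, 8]
r5 m[φ0→Q] = [15, 11]
r5 m[φ0→N] = [25, 27]
r5 m[φ0→P] = [24, 17]
r5 m[φ1→Q] = [8, 9]
r5 m[φ1→L] = [12, 21]
r5 m[φ2→B] = [12, 13]
r5 m[φ2→P] = [8, 10]
r5 m[φ3→L] = [9, 0]
r5 m[φ4→B] = [8, 5]
r5 m[φ5→B] = [0, 0]
r5 m[φ6→N] = [9, 0]
r5 m[φ7→Q] = [7, 5]
r5 m[φ8→Q] = [5, 2]
r5 m[Q→φ0] = [20, 16]
r5 m[Q→φ1] = [19, 12]
r5 m[Q→φ7] = [20, 16]
r5 m[Q→φ8] = [22, 19]
r5 m[L→φ1] = [9, 0]
r5 m[L→φ3] = [8, 17]
r5 m[B→φ2] = [8, 5]
r5 m[B→φ4] = [1, 6]
r5 m[B→φ5] = [9, 11]
r5 m[N→φ0] = [9, 0]
r5 m[N→φ6] = [8, 12]
r5 m[P→φ0] = [8, 10]
r5 m[P→φ2] = [15, 8]
r6 m[φ0→Q] = [15, 11]
r6 m[φ0→N] = [25, 27]
r6 m[φ0→P] = [24, 17]
r6 m[φ1→Q] = [8, 9]
r6 m[φ1→L] = [12, 21]
r6 m[φ2→B] = [12, 13]
r6 m[φ2→P] = [8, 10]
r6 m[φ3→L] = [9, 0]
r6 m[φ4→B] = [8, 5]
r6 m[φ5→B] = [0, 0]
r6 m[φ6→N] = [9, 0]
r6 m[φ7→Q] = [7, 5]
r6 m[φ8→Q] = [5, 2]
r6 m[Q→φ0] = [20, 16]
r6 m[Q→φ1] = [27, 18]
r6 m[Q→φ7] = [28, 22]
r6 m[Q→φ8] = [30, 25]
r6 m[L→φ1] = [9, 0]
r6 m[L→φ3] = [12, 21]
r6 m[B→φ2] = [8, 5]
r6 m[B→φ4] = [12, 13]
r6 m[B→φ5] = [20, 18]
r6 m[N→φ0] = [9, 0]
r6 m[N→φ6] = [25, 27]
r6 m[P→φ0] = [8, 10]
r6 m[P→φ2] = [24, 17]
r7 m[φ0→Q] = [15, 11]
r7 m[φ0→N] = [25, 27]
r7 m[φ0→P] = [24, 17]
r7 m[φ1→Q] = [8, 9]
r7 m[φ1→L] = [18, 27]
r7 m[φ2→B] = [21, 22]
r7 m[φ2→P] = [8, 10]
r7 m[φ3→L] = [9, 0]
r7 m[φ4→B] = [8, 5]
r7 m[φ5→B] = [0, 0]
r7 m[φ6→N] = [9, 0]
r7 m[φ7→Q] = [7, 5]
r7 m[φ8→Q] = [5, 2]
r7 m[Q→φ0] = [20, 16]
r7 m[Q→φ1] = [27, 18]
r7 m[Q→φ7] = [28, 22]
r7 m[Q→φ8] = [30, 25]
r7 m[L→φ1] = [9, 0]
r7 m[L→φ3] = [12, 21]
r7 m[B→φ2] = [8, 5]
r7 m[B→φ4] = [12, 13]
r7 m[B→φ5] = [20, 18]
r7 m[N→φ0] = [9, 0]
r7 m[N→φ6] = [25, 27]
r7 m[P→φ0] = [8, 10]
r7 m[P→φ2] = [24, 17]
r8 m[φ0→Q] = [15, 11]
r8 m[φ0→N] = [25, 27]
r8 m[φ0→P] = [24, 17]
r8 m[φ1→Q] = [8, 9]
r8 m[φ1→L] = [18, 27]
r8 m[φ2→B] = [21, 22]
r8 m[φ2→P] = [8, 10]
r8 m[φ3→L] = [9, 0]
r8 m[φ4→B] = [8, 5]
r8 m[φ5→B] = [0, 0]
r8 m[φ6→N] = [9, 0]
r8 m[φ7→Q] = [7, 5]
r8 m[φ8→Q] = [5, 2]
r8 m[Q→φ0] = [20, 16]
r8 m[Q→φ1] = [27, 18]
r8 m[Q→φ7] = [28, 22]
r8 m[Q→φ8] = [30, 25]
r8 m[L→φ1] = [9, 0]
r8 m[L→φ3] = [18, 27]
r8 m[B→φ2] = [8, 5]
r8 m[B→φ4] = [21, 22]
r8 m[B→φ5] = [29, 27]
r8 m[N→φ0] = [9, 0]
r8 m[N→φ6] = [25, 27]
r8 m[P→φ0] = [8, 10]
r8 m[P→φ2] = [24, 17]
r9 m[φ0→Q] = [15, 11]
r9 m[φ0→N] = [25, 27]
r9 m[φ0→P] = [24, 17]
r9 m[φ1→Q] = [8, 9]
r9 m[φ1→L] = [18, 27]
r9 m[φ2→B] = [21, 22]
r9 m[φ2→P] = [8, 10]
r9 m[φ3→L] = [9, 0]
r9 m[φ4→B] = [8, 5]
r9 m[φ5→B] = [0, 0]
r9 m[φ6→N] = [9, 0]
r9 m[φ7→Q] = [7, 5]
r9 m[φ8→Q] = [5, 2]
r9 m[Q→φ0] = [20, 16]
r9 m[Q→φ1] = [27, 18]
r9 m[Q→φ7] = [28, 22]
r9 m[Q→φ8] = [30, 25]
r9 m[L→φ1] = [9, 0]
r9 m[L→φ3] = [18, 27]
r9 m[B→φ2] = [8, 5]
r9 m[B→φ4] = [21, 22]
r9 m[B→φ5] = [29, 27]
r9 m[N→φ0] = [9, 0]
r9 m[N→φ6] = [25, 27]
r9 m[P→φ0] = [8, 10]
r9 m[P→φ2] = [24, 17]
fixed point reached at round 9
b[N] = ⊗ incoming = [34, 27]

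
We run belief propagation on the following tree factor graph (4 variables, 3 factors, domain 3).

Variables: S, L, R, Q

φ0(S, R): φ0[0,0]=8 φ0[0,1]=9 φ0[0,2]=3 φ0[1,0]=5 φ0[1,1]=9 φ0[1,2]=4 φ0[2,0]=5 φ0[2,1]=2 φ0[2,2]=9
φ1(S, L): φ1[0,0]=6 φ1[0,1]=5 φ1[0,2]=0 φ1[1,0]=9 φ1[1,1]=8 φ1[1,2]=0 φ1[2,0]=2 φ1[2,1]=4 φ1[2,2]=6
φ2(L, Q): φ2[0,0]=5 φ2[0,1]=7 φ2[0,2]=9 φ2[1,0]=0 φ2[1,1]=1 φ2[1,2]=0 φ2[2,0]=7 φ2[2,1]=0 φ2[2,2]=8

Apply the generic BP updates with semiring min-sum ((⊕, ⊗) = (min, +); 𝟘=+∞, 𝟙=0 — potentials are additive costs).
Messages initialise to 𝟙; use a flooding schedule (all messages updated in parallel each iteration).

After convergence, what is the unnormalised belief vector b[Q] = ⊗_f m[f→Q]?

b[Q] = [6, 3, 6]

init: all messages = 𝟙 over 3 values
r1 m[φ0→S] = [3, 4, 2]
r1 m[φ0→R] = [5, 2, 3]
r1 m[φ1→S] = [0, 0, 2]
r1 m[φ1→L] = [2, 4, 0]
r1 m[φ2→L] = [5, 0, 0]
r1 m[φ2→Q] = [0, 0, 0]
r1 m[S→φ0] = [0, 0, 0]
r1 m[S→φ1] = [0, 0, 0]
r1 m[L→φ1] = [0, 0, 0]
r1 m[L→φ2] = [0, 0, 0]
r1 m[R→φ0] = [0, 0, 0]
r1 m[Q→φ2] = [0, 0, 0]
r2 m[φ0→S] = [3, 4, 2]
r2 m[φ0→R] = [5, 2, 3]
r2 m[φ1→S] = [0, 0, 2]
r2 m[φ1→L] = [2, 4, 0]
r2 m[φ2→L] = [5, 0, 0]
r2 m[φ2→Q] = [0, 0, 0]
r2 m[S→φ0] = [0, 0, 2]
r2 m[S→φ1] = [3, 4, 2]
r2 m[L→φ1] = [5, 0, 0]
r2 m[L→φ2] = [2, 4, 0]
r2 m[R→φ0] = [0, 0, 0]
r2 m[Q→φ2] = [0, 0, 0]
r3 m[φ0→S] = [3, 4, 2]
r3 m[φ0→R] = [5, 4, 3]
r3 m[φ1→S] = [0, 0, 4]
r3 m[φ1→L] = [4, 6, 3]
r3 m[φ2→L] = [5, 0, 0]
r3 m[φ2→Q] = [4, 0, 4]
r3 m[S→φ0] = [0, 0, 2]
r3 m[S→φ1] = [3, 4, 2]
r3 m[L→φ1] = [5, 0, 0]
r3 m[L→φ2] = [2, 4, 0]
r3 m[R→φ0] = [0, 0, 0]
r3 m[Q→φ2] = [0, 0, 0]
r4 m[φ0→S] = [3, 4, 2]
r4 m[φ0→R] = [5, 4, 3]
r4 m[φ1→S] = [0, 0, 4]
r4 m[φ1→L] = [4, 6, 3]
r4 m[φ2→L] = [5, 0, 0]
r4 m[φ2→Q] = [4, 0, 4]
r4 m[S→φ0] = [0, 0, 4]
r4 m[S→φ1] = [3, 4, 2]
r4 m[L→φ1] = [5, 0, 0]
r4 m[L→φ2] = [4, 6, 3]
r4 m[R→φ0] = [0, 0, 0]
r4 m[Q→φ2] = [0, 0, 0]
r5 m[φ0→S] = [3, 4, 2]
r5 m[φ0→R] = [5, 6, 3]
r5 m[φ1→S] = [0, 0, 4]
r5 m[φ1→L] = [4, 6, 3]
r5 m[φ2→L] = [5, 0, 0]
r5 m[φ2→Q] = [6, 3, 6]
r5 m[S→φ0] = [0, 0, 4]
r5 m[S→φ1] = [3, 4, 2]
r5 m[L→φ1] = [5, 0, 0]
r5 m[L→φ2] = [4, 6, 3]
r5 m[R→φ0] = [0, 0, 0]
r5 m[Q→φ2] = [0, 0, 0]
r6 m[φ0→S] = [3, 4, 2]
r6 m[φ0→R] = [5, 6, 3]
r6 m[φ1→S] = [0, 0, 4]
r6 m[φ1→L] = [4, 6, 3]
r6 m[φ2→L] = [5, 0, 0]
r6 m[φ2→Q] = [6, 3, 6]
r6 m[S→φ0] = [0, 0, 4]
r6 m[S→φ1] = [3, 4, 2]
r6 m[L→φ1] = [5, 0, 0]
r6 m[L→φ2] = [4, 6, 3]
r6 m[R→φ0] = [0, 0, 0]
r6 m[Q→φ2] = [0, 0, 0]
fixed point reached at round 6
b[Q] = ⊗ incoming = [6, 3, 6]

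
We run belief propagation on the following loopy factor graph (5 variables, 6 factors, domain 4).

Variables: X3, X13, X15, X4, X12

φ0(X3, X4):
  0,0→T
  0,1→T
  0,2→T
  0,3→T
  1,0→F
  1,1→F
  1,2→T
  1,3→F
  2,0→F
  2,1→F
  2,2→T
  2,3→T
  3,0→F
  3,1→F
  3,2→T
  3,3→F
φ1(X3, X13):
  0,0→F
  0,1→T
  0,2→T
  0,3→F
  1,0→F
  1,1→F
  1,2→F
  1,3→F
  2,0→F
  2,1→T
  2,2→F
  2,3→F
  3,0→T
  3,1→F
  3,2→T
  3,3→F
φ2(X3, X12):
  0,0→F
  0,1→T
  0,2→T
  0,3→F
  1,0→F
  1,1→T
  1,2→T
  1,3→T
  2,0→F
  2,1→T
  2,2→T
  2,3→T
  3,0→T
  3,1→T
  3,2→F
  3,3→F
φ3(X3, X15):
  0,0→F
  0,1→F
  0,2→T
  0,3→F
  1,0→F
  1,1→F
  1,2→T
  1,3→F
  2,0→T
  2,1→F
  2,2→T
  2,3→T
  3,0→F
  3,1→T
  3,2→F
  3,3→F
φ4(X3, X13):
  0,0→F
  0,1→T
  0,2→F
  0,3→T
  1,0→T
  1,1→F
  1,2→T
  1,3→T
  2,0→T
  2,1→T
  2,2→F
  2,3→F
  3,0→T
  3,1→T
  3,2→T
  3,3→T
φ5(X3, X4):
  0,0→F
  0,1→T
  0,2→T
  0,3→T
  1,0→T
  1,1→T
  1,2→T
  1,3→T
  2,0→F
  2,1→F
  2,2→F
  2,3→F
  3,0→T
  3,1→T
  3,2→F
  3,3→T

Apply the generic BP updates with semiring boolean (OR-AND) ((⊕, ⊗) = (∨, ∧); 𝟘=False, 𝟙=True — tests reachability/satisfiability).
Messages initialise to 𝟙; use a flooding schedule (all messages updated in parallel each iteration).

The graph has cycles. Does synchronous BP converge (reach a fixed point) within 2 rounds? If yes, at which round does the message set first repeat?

NOT CONVERGED within 2 rounds

init: all messages = 𝟙 over 4 values
r1 m[φ0→X3] = [T, T, T, T]
r1 m[φ0→X4] = [T, T, T, T]
r1 m[φ1→X3] = [T, F, T, T]
r1 m[φ1→X13] = [T, T, T, F]
r1 m[φ2→X3] = [T, T, T, T]
r1 m[φ2→X12] = [T, T, T, T]
r1 m[φ3→X3] = [T, T, T, T]
r1 m[φ3→X15] = [T, T, T, T]
r1 m[φ4→X3] = [T, T, T, T]
r1 m[φ4→X13] = [T, T, T, T]
r1 m[φ5→X3] = [T, T, F, T]
r1 m[φ5→X4] = [T, T, T, T]
r1 m[X3→φ0] = [T, T, T, T]
r1 m[X3→φ1] = [T, T, T, T]
r1 m[X3→φ2] = [T, T, T, T]
r1 m[X3→φ3] = [T, T, T, T]
r1 m[X3→φ4] = [T, T, T, T]
r1 m[X3→φ5] = [T, T, T, T]
r1 m[X13→φ1] = [T, T, T, T]
r1 m[X13→φ4] = [T, T, T, T]
r1 m[X15→φ3] = [T, T, T, T]
r1 m[X4→φ0] = [T, T, T, T]
r1 m[X4→φ5] = [T, T, T, T]
r1 m[X12→φ2] = [T, T, T, T]
r2 m[φ0→X3] = [T, T, T, T]
r2 m[φ0→X4] = [T, T, T, T]
r2 m[φ1→X3] = [T, F, T, T]
r2 m[φ1→X13] = [T, T, T, F]
r2 m[φ2→X3] = [T, T, T, T]
r2 m[φ2→X12] = [T, T, T, T]
r2 m[φ3→X3] = [T, T, T, T]
r2 m[φ3→X15] = [T, T, T, T]
r2 m[φ4→X3] = [T, T, T, T]
r2 m[φ4→X13] = [T, T, T, T]
r2 m[φ5→X3] = [T, T, F, T]
r2 m[φ5→X4] = [T, T, T, T]
r2 m[X3→φ0] = [T, F, F, T]
r2 m[X3→φ1] = [T, T, F, T]
r2 m[X3→φ2] = [T, F, F, T]
r2 m[X3→φ3] = [T, F, F, T]
r2 m[X3→φ4] = [T, F, F, T]
r2 m[X3→φ5] = [T, F, T, T]
r2 m[X13→φ1] = [T, T, T, T]
r2 m[X13→φ4] = [T, T, T, F]
r2 m[X15→φ3] = [T, T, T, T]
r2 m[X4→φ0] = [T, T, T, T]
r2 m[X4→φ5] = [T, T, T, T]
r2 m[X12→φ2] = [T, T, T, T]
no fixed point within 2 rounds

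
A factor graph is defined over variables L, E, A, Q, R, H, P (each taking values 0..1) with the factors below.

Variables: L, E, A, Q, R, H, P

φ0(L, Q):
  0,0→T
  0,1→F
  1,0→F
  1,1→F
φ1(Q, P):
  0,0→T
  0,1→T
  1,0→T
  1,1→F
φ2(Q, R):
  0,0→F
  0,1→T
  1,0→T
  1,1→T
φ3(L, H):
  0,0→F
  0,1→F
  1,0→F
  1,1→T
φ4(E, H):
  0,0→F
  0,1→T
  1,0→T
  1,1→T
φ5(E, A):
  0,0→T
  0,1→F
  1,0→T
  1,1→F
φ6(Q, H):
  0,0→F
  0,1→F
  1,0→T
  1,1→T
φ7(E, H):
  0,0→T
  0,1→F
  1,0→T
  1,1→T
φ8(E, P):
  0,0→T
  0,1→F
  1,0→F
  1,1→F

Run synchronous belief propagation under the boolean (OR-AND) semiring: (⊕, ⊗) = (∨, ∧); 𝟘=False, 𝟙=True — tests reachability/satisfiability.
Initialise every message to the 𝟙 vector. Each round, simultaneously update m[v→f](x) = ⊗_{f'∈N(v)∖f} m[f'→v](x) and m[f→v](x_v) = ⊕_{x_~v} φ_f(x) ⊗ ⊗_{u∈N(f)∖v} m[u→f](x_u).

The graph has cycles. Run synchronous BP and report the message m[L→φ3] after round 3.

init: all messages = 𝟙 over 2 values
r1 m[φ0→L] = [T, F]
r1 m[φ0→Q] = [T, F]
r1 m[φ1→Q] = [T, T]
r1 m[φ1→P] = [T, T]
r1 m[φ2→Q] = [T, T]
r1 m[φ2→R] = [T, T]
r1 m[φ3→L] = [F, T]
r1 m[φ3→H] = [F, T]
r1 m[φ4→E] = [T, T]
r1 m[φ4→H] = [T, T]
r1 m[φ5→E] = [T, T]
r1 m[φ5→A] = [T, F]
r1 m[φ6→Q] = [F, T]
r1 m[φ6→H] = [T, T]
r1 m[φ7→E] = [T, T]
r1 m[φ7→H] = [T, T]
r1 m[φ8→E] = [T, F]
r1 m[φ8→P] = [T, F]
r1 m[L→φ0] = [T, T]
r1 m[L→φ3] = [T, T]
r1 m[E→φ4] = [T, T]
r1 m[E→φ5] = [T, T]
r1 m[E→φ7] = [T, T]
r1 m[E→φ8] = [T, T]
r1 m[A→φ5] = [T, T]
r1 m[Q→φ0] = [T, T]
r1 m[Q→φ1] = [T, T]
r1 m[Q→φ2] = [T, T]
r1 m[Q→φ6] = [T, T]
r1 m[R→φ2] = [T, T]
r1 m[H→φ3] = [T, T]
r1 m[H→φ4] = [T, T]
r1 m[H→φ6] = [T, T]
r1 m[H→φ7] = [T, T]
r1 m[P→φ1] = [T, T]
r1 m[P→φ8] = [T, T]
r2 m[φ0→L] = [T, F]
r2 m[φ0→Q] = [T, F]
r2 m[φ1→Q] = [T, T]
r2 m[φ1→P] = [T, T]
r2 m[φ2→Q] = [T, T]
r2 m[φ2→R] = [T, T]
r2 m[φ3→L] = [F, T]
r2 m[φ3→H] = [F, T]
r2 m[φ4→E] = [T, T]
r2 m[φ4→H] = [T, T]
r2 m[φ5→E] = [T, T]
r2 m[φ5→A] = [T, F]
r2 m[φ6→Q] = [F, T]
r2 m[φ6→H] = [T, T]
r2 m[φ7→E] = [T, T]
r2 m[φ7→H] = [T, T]
r2 m[φ8→E] = [T, F]
r2 m[φ8→P] = [T, F]
r2 m[L→φ0] = [F, T]
r2 m[L→φ3] = [T, F]
r2 m[E→φ4] = [T, F]
r2 m[E→φ5] = [T, F]
r2 m[E→φ7] = [T, F]
r2 m[E→φ8] = [T, T]
r2 m[A→φ5] = [T, T]
r2 m[Q→φ0] = [F, T]
r2 m[Q→φ1] = [F, F]
r2 m[Q→φ2] = [F, F]
r2 m[Q→φ6] = [T, F]
r2 m[R→φ2] = [T, T]
r2 m[H→φ3] = [T, T]
r2 m[H→φ4] = [F, T]
r2 m[H→φ6] = [F, T]
r2 m[H→φ7] = [F, T]
r2 m[P→φ1] = [T, F]
r2 m[P→φ8] = [T, T]
r3 m[φ0→L] = [F, F]
r3 m[φ0→Q] = [F, F]
r3 m[φ1→Q] = [T, T]
r3 m[φ1→P] = [F, F]
r3 m[φ2→Q] = [T, T]
r3 m[φ2→R] = [F, F]
r3 m[φ3→L] = [F, T]
r3 m[φ3→H] = [F, F]
r3 m[φ4→E] = [T, T]
r3 m[φ4→H] = [F, T]
r3 m[φ5→E] = [T, T]
r3 m[φ5→A] = [T, F]
r3 m[φ6→Q] = [F, T]
r3 m[φ6→H] = [F, F]
r3 m[φ7→E] = [F, T]
r3 m[φ7→H] = [T, F]
r3 m[φ8→E] = [T, F]
r3 m[φ8→P] = [T, F]
r3 m[L→φ0] = [F, T]
r3 m[L→φ3] = [T, F]
r3 m[E→φ4] = [T, F]
r3 m[E→φ5] = [T, F]
r3 m[E→φ7] = [T, F]
r3 m[E→φ8] = [T, T]
r3 m[A→φ5] = [T, T]
r3 m[Q→φ0] = [F, T]
r3 m[Q→φ1] = [F, F]
r3 m[Q→φ2] = [F, F]
r3 m[Q→φ6] = [T, F]
r3 m[R→φ2] = [T, T]
r3 m[H→φ3] = [T, T]
r3 m[H→φ4] = [F, T]
r3 m[H→φ6] = [F, T]
r3 m[H→φ7] = [F, T]
r3 m[P→φ1] = [T, F]
r3 m[P→φ8] = [T, T]

message @ round 3 = [T, F]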